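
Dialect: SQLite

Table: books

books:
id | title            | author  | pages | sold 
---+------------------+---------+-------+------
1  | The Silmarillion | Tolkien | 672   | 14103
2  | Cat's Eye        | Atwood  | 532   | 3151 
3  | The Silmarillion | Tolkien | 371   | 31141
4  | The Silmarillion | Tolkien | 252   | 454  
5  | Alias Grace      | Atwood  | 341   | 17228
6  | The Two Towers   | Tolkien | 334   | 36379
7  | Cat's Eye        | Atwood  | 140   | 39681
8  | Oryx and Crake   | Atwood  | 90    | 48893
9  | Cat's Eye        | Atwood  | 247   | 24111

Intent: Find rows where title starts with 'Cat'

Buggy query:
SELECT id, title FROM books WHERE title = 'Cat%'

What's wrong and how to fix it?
Bug: '=' compares the literal string including the % character; pattern matching needs LIKE

Fix: Replace '=' with LIKE so 'Cat%' is treated as a pattern

Corrected query:
SELECT id, title FROM books WHERE title LIKE 'Cat%'

Result:
id | title    
---+----------
2  | Cat's Eye
7  | Cat's Eye
9  | Cat's Eye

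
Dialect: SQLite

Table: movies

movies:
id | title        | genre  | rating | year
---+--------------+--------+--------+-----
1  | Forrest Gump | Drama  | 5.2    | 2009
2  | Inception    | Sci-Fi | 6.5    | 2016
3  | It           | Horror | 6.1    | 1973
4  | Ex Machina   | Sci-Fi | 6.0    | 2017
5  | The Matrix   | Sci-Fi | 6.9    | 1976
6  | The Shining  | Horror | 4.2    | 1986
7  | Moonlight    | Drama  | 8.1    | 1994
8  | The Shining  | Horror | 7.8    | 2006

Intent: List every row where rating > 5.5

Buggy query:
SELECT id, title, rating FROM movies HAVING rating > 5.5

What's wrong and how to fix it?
Bug: HAVING filters the output of aggregation, but this query has no GROUP BY and no aggregate functions, so SQLite rejects it (HAVING clause on a non-aggregate query); the condition here is per row

Fix: Use WHERE for row-level filtering

Corrected query:
SELECT id, title, rating FROM movies WHERE rating > 5.5

Result:
id | title       | rating
---+-------------+-------
2  | Inception   | 6.5   
3  | It          | 6.1   
4  | Ex Machina  | 6     
5  | The Matrix  | 6.9   
7  | Moonlight   | 8.1   
8  | The Shining | 7.8   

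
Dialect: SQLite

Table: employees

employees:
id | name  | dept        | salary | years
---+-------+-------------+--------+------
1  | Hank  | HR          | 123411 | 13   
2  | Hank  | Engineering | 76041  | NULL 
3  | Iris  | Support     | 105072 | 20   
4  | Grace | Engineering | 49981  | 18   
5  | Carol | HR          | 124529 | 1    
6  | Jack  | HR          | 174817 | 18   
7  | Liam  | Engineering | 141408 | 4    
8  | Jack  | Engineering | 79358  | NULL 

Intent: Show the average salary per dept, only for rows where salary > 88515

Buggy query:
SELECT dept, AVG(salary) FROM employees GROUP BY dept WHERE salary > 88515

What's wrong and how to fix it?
Bug: WHERE cannot follow GROUP BY

Fix: Move the WHERE clause before GROUP BY

Corrected query:
SELECT dept, AVG(salary) FROM employees WHERE salary > 88515 GROUP BY dept

Result:
dept        | AVG(salary)
------------+------------
Engineering | 141408     
HR          | 140919     
Support     | 105072     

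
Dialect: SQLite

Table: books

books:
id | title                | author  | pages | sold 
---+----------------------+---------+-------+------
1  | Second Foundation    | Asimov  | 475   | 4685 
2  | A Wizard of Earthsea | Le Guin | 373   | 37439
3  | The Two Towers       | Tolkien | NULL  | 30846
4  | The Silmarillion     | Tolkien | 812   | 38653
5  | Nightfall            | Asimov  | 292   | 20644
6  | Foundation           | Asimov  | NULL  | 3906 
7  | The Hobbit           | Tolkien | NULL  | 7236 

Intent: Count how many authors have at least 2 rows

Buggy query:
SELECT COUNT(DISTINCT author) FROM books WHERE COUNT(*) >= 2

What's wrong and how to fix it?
Bug: COUNT(*) cannot appear in WHERE; the per-group count doesn't exist yet

Fix: Use a subquery that GROUPs and filters with HAVING, then count its rows

Corrected query:
SELECT COUNT(*) FROM (SELECT author FROM books GROUP BY author HAVING COUNT(*) >= 2)

Result:
COUNT(*)
--------
2       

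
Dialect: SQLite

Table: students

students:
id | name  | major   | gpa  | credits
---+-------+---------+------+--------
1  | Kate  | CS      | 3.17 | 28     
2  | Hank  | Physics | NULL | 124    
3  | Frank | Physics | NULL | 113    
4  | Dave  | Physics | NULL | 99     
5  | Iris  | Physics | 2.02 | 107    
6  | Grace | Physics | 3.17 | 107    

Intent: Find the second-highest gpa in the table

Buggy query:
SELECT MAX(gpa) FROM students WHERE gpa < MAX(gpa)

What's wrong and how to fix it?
Bug: The inner MAX is an aggregate inside WHERE, which is not allowed

Fix: Put the inner MAX in a scalar subquery

Corrected query:
SELECT MAX(gpa) FROM students WHERE gpa < (SELECT MAX(gpa) FROM students)

Result:
MAX(gpa)
--------
2.02    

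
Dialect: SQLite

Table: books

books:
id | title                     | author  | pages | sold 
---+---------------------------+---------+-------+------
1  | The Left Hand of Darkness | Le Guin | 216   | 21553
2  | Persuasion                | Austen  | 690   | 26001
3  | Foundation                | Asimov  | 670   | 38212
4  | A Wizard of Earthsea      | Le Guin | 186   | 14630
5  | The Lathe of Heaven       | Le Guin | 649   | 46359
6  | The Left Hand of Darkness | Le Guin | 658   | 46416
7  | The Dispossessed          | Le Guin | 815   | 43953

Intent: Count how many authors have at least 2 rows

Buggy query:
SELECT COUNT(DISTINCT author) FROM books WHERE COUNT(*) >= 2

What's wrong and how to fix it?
Bug: WHERE filters individual rows, not groups, so a group-level COUNT is invalid there

Fix: Group first with HAVING COUNT(*) >= 2, then COUNT the resulting groups

Corrected query:
SELECT COUNT(*) FROM (SELECT author FROM books GROUP BY author HAVING COUNT(*) >= 2)

Result:
COUNT(*)
--------
1       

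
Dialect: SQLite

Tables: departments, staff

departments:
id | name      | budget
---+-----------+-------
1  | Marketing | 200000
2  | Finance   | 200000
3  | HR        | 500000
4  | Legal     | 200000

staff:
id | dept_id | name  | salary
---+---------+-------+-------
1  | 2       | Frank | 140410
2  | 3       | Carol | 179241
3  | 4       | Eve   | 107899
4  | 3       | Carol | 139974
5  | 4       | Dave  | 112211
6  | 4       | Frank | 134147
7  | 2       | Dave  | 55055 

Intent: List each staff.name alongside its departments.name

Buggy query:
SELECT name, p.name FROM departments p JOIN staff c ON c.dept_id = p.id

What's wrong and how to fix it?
Bug: Both tables have a 'name' column; the unqualified reference is ambiguous

Fix: Qualify the column with its table alias (c.name)

Corrected query:
SELECT c.name, p.name FROM departments p JOIN staff c ON c.dept_id = p.id

Result:
name  | name   
------+--------
Frank | Finance
Carol | HR     
Eve   | Legal  
Carol | HR     
Dave  | Legal  
Frank | Legal  
Dave  | Finance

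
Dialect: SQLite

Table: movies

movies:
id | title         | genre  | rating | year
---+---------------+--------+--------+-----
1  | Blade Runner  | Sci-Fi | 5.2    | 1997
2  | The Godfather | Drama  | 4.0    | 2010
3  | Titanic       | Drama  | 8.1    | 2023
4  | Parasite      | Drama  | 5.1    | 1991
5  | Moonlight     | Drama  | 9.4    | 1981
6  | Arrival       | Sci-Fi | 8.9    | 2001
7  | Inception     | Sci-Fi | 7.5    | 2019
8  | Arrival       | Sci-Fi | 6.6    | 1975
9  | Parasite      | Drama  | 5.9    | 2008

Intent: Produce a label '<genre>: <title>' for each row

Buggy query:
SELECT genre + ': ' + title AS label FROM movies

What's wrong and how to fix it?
Bug: SQLite uses || for string concatenation; + coerces text to numbers (yielding 0)

Fix: Use the || operator for string concatenation

Corrected query:
SELECT genre || ': ' || title AS label FROM movies

Result:
label               
--------------------
Sci-Fi: Blade Runner
Drama: The Godfather
Drama: Titanic      
Drama: Parasite     
Drama: Moonlight    
Sci-Fi: Arrival     
Sci-Fi: Inception   
Sci-Fi: Arrival     
Drama: Parasite     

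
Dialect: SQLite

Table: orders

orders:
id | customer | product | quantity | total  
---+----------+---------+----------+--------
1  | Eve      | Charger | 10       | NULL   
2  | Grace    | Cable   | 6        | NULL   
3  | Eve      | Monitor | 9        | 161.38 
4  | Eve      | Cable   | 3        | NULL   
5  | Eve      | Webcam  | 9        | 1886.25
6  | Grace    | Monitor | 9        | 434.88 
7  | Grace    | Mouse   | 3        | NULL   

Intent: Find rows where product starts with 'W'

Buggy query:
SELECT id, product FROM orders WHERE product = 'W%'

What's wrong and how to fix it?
Bug: Wildcards only work with LIKE; '=' treats '%' as a literal character

Fix: Replace '=' with LIKE so 'W%' is treated as a pattern

Corrected query:
SELECT id, product FROM orders WHERE product LIKE 'W%'

Result:
id | product
---+--------
5  | Webcam 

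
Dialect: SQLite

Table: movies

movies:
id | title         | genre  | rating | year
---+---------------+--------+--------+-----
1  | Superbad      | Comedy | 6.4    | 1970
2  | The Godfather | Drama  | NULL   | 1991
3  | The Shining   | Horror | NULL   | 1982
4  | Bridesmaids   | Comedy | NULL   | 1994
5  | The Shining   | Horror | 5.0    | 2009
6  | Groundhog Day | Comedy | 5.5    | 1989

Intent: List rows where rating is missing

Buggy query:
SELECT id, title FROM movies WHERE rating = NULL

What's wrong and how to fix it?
Bug: '= NULL' is always unknown in SQL three-valued logic, so no rows match

Fix: Replace '= NULL' with 'IS NULL'

Corrected query:
SELECT id, title FROM movies WHERE rating IS NULL

Result:
id | title        
---+--------------
2  | The Godfather
3  | The Shining  
4  | Bridesmaids  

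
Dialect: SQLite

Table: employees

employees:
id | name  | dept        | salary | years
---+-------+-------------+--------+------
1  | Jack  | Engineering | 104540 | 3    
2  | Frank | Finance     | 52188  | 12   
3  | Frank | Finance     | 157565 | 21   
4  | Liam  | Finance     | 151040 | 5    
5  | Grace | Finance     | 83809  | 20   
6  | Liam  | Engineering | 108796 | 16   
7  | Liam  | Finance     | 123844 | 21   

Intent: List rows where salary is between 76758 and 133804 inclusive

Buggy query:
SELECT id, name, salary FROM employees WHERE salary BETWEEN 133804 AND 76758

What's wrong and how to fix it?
Bug: The bounds are reversed; BETWEEN a AND b requires a <= b to match anything

Fix: Swap the bounds so the smaller value comes first

Corrected query:
SELECT id, name, salary FROM employees WHERE salary BETWEEN 76758 AND 133804

Result:
id | name  | salary
---+-------+-------
1  | Jack  | 104540
5  | Grace | 83809 
6  | Liam  | 108796
7  | Liam  | 123844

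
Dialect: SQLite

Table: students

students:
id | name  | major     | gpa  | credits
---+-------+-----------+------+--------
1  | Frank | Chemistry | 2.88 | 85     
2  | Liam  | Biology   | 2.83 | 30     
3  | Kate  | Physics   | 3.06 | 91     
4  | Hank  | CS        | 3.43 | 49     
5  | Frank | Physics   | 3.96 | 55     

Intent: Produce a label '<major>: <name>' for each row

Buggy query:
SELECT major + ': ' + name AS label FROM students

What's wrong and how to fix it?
Bug: SQLite uses || for string concatenation; + coerces text to numbers (yielding 0)

Fix: Replace + with || to concatenate text

Corrected query:
SELECT major || ': ' || name AS label FROM students

Result:
label           
----------------
Chemistry: Frank
Biology: Liam   
Physics: Kate   
CS: Hank        
Physics: Frank  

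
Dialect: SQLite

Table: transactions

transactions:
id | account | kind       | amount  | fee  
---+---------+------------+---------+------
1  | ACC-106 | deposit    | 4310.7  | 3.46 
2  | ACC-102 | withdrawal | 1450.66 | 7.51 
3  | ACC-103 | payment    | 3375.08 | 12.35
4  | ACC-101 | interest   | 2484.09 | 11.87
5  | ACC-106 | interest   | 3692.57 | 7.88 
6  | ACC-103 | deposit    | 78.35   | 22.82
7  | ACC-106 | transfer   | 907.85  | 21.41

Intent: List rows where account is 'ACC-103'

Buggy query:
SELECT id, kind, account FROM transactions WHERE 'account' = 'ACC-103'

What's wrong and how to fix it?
Bug: 'account' in single quotes is a string literal, not the column; the comparison is literal-vs-literal and never true

Fix: Reference the column as account without single quotes

Corrected query:
SELECT id, kind, account FROM transactions WHERE account = 'ACC-103'

Result:
id | kind    | account
---+---------+--------
3  | payment | ACC-103
6  | deposit | ACC-103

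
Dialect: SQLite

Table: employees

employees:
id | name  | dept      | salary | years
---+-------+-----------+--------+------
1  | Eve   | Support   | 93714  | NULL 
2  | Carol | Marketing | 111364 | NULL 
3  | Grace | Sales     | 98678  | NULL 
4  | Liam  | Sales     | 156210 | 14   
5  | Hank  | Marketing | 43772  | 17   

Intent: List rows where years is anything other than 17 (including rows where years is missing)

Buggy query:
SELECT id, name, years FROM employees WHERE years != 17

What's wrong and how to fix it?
Bug: 'years != 17' is unknown when years is NULL, so NULL rows are silently excluded

Fix: Add an explicit OR years IS NULL to include the missing-value rows

Corrected query:
SELECT id, name, years FROM employees WHERE years != 17 OR years IS NULL

Result:
id | name  | years
---+-------+------
1  | Eve   | NULL 
2  | Carol | NULL 
3  | Grace | NULL 
4  | Liam  | 14   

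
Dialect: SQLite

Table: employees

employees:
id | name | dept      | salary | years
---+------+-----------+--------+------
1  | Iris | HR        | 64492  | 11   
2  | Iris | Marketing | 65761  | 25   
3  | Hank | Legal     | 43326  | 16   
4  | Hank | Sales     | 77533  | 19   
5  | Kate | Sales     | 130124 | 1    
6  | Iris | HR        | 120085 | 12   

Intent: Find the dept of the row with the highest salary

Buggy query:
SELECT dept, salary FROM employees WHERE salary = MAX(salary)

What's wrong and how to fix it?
Bug: MAX(salary) is an aggregate and cannot be used directly in WHERE

Fix: Use a subquery: WHERE salary = (SELECT MAX(salary) FROM employees)

Corrected query:
SELECT dept, salary FROM employees WHERE salary = (SELECT MAX(salary) FROM employees)

Result:
dept  | salary
------+-------
Sales | 130124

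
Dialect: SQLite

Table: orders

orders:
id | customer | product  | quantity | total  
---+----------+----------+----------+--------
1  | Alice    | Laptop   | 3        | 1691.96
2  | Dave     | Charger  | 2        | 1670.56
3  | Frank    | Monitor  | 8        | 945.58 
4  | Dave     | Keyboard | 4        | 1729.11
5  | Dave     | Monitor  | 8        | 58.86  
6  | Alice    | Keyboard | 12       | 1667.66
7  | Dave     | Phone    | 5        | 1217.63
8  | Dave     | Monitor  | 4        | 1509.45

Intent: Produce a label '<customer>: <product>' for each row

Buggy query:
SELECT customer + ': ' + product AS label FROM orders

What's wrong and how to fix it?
Bug: SQLite uses || for string concatenation; + coerces text to numbers (yielding 0)

Fix: Replace + with || to concatenate text

Corrected query:
SELECT customer || ': ' || product AS label FROM orders

Result:
label          
---------------
Alice: Laptop  
Dave: Charger  
Frank: Monitor 
Dave: Keyboard 
Dave: Monitor  
Alice: Keyboard
Dave: Phone    
Dave: Monitor  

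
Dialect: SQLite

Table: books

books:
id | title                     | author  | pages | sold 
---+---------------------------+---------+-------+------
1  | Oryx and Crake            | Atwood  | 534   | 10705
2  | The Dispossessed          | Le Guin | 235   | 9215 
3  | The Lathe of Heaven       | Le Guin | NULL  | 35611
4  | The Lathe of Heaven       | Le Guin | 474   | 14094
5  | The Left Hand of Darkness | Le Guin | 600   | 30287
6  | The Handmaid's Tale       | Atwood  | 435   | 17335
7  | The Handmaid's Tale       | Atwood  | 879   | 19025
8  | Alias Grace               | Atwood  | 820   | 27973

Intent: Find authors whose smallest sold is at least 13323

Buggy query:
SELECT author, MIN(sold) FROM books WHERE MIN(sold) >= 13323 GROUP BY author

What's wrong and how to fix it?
Bug: Aggregates like MIN are computed per group after WHERE runs

Fix: Replace WHERE with HAVING after the GROUP BY

Corrected query:
SELECT author, MIN(sold) FROM books GROUP BY author HAVING MIN(sold) >= 13323

Result:
(no rows)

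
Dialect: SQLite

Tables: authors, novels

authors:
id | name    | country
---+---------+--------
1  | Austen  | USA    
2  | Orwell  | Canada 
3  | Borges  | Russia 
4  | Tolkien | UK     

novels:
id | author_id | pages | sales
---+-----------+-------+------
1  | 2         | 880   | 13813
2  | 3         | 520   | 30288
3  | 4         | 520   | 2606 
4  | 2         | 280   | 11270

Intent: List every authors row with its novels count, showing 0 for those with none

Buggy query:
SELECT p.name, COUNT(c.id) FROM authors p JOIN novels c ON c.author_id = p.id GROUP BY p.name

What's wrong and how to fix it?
Bug: INNER JOIN drops authors rows that have no matching novels rows

Fix: Use LEFT JOIN so parents without children still appear (COUNT(c.id) gives 0)

Corrected query:
SELECT p.name, COUNT(c.id) FROM authors p LEFT JOIN novels c ON c.author_id = p.id GROUP BY p.name

Result:
name    | COUNT(c.id)
--------+------------
Austen  | 0          
Borges  | 1          
Orwell  | 2          
Tolkien | 1          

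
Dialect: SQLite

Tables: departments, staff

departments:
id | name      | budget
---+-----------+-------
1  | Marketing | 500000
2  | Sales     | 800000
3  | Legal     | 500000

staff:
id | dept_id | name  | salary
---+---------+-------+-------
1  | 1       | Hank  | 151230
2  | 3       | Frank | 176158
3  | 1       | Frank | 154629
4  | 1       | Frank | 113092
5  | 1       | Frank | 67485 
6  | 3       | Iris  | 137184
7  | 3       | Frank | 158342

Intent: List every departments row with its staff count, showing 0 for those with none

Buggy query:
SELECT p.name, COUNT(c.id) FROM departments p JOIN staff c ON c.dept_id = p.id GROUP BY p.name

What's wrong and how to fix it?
Bug: An inner join excludes parents with zero children

Fix: Use LEFT JOIN so parents without children still appear (COUNT(c.id) gives 0)

Corrected query:
SELECT p.name, COUNT(c.id) FROM departments p LEFT JOIN staff c ON c.dept_id = p.id GROUP BY p.name

Result:
name      | COUNT(c.id)
----------+------------
Legal     | 3          
Marketing | 4          
Sales     | 0          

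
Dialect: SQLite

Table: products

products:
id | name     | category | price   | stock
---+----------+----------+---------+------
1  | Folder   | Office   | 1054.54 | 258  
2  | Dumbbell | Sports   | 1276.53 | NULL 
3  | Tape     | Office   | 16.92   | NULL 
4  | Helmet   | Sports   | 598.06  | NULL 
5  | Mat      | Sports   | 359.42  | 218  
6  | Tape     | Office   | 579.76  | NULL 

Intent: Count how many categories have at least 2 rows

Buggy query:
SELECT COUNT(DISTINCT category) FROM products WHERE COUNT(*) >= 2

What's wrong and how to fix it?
Bug: WHERE filters individual rows, not groups, so a group-level COUNT is invalid there

Fix: Group first with HAVING COUNT(*) >= 2, then COUNT the resulting groups

Corrected query:
SELECT COUNT(*) FROM (SELECT category FROM products GROUP BY category HAVING COUNT(*) >= 2)

Result:
COUNT(*)
--------
2       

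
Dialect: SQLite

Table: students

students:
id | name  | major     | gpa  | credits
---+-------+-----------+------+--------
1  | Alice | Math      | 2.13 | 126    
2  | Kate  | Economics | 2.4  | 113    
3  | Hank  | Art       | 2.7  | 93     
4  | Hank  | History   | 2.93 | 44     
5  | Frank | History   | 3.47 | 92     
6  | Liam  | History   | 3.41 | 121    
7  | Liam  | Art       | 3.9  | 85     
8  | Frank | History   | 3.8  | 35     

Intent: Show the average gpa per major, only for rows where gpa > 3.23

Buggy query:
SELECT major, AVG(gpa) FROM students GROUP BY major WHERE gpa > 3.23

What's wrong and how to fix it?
Bug: Row-level WHERE must come before GROUP BY in the clause order

Fix: Place WHERE between FROM and GROUP BY

Corrected query:
SELECT major, AVG(gpa) FROM students WHERE gpa > 3.23 GROUP BY major

Result:
major   | AVG(gpa)
--------+---------
Art     | 3.9     
History | 3.56    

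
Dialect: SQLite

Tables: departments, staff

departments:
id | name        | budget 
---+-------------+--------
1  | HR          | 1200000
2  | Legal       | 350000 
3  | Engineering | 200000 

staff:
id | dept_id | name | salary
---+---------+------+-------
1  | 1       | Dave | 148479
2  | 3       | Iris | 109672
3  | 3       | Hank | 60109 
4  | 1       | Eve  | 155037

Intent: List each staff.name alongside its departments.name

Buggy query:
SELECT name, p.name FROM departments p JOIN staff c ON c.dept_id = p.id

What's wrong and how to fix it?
Bug: Both tables have a 'name' column; the unqualified reference is ambiguous

Fix: Qualify the column with its table alias (c.name)

Corrected query:
SELECT c.name, p.name FROM departments p JOIN staff c ON c.dept_id = p.id

Result:
name | name       
-----+------------
Dave | HR         
Iris | Engineering
Hank | Engineering
Eve  | HR         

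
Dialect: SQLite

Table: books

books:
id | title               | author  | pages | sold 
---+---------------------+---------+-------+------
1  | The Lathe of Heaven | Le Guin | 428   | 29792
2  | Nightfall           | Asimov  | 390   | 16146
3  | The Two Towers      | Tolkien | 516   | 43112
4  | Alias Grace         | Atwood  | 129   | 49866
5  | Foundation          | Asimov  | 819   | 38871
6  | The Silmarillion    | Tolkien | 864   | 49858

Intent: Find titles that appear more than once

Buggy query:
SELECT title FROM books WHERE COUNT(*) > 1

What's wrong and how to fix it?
Bug: COUNT(*) is an aggregate and cannot be used in WHERE

Fix: GROUP BY title, then filter groups with HAVING COUNT(*) > 1

Corrected query:
SELECT title FROM books GROUP BY title HAVING COUNT(*) > 1

Result:
(no rows)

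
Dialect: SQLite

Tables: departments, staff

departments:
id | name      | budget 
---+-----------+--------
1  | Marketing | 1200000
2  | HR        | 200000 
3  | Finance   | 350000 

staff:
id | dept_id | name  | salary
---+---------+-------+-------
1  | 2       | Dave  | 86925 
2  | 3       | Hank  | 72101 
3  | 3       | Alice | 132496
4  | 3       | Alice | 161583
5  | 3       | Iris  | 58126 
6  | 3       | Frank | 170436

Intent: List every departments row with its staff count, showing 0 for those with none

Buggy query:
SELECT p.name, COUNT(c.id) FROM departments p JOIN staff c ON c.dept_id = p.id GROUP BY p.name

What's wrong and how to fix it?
Bug: An inner join excludes parents with zero children

Fix: Use LEFT JOIN so parents without children still appear (COUNT(c.id) gives 0)

Corrected query:
SELECT p.name, COUNT(c.id) FROM departments p LEFT JOIN staff c ON c.dept_id = p.id GROUP BY p.name

Result:
name      | COUNT(c.id)
----------+------------
Finance   | 5          
HR        | 1          
Marketing | 0          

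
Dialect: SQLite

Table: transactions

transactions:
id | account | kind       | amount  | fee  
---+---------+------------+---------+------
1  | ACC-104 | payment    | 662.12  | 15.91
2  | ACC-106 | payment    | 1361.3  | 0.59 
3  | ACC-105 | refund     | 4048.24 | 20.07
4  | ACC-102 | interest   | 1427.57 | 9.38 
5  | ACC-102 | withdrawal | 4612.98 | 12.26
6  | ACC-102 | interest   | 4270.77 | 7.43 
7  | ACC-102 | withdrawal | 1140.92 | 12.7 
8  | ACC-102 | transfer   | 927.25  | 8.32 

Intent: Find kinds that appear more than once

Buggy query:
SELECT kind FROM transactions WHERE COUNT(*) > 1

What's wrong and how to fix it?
Bug: COUNT(*) is an aggregate and cannot be used in WHERE

Fix: GROUP BY kind, then filter groups with HAVING COUNT(*) > 1

Corrected query:
SELECT kind FROM transactions GROUP BY kind HAVING COUNT(*) > 1

Result:
kind      
----------
interest  
payment   
withdrawal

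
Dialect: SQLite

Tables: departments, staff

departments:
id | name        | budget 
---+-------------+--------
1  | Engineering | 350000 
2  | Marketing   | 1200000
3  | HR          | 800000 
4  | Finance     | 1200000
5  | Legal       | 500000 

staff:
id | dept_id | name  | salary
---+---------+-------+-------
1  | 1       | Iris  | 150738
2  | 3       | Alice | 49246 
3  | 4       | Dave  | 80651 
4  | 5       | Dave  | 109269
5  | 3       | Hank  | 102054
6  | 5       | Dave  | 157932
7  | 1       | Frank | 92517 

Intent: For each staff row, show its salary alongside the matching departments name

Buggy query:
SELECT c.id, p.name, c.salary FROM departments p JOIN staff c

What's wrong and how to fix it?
Bug: Missing join condition: each staff row is matched to all departments rows instead of just its own

Fix: Specify the join condition linking the foreign key to the parent id

Corrected query:
SELECT c.id, p.name, c.salary FROM departments p JOIN staff c ON c.dept_id = p.id

Result:
id | name        | salary
---+-------------+-------
1  | Engineering | 150738
2  | HR          | 49246 
3  | Finance     | 80651 
4  | Legal       | 109269
5  | HR          | 102054
6  | Legal       | 157932
7  | Engineering | 92517 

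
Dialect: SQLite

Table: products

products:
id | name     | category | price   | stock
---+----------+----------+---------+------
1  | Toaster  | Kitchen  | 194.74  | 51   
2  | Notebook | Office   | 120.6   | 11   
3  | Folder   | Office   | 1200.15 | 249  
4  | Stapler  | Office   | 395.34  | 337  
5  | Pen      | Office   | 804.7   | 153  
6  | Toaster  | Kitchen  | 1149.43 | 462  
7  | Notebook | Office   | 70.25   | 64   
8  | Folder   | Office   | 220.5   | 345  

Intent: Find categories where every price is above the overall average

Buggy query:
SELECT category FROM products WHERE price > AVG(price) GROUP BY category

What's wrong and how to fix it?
Bug: WHERE evaluates per row before aggregation, so AVG() is unavailable

Fix: Use a subquery for AVG and a HAVING MIN(...) filter so the condition holds for every row in the group

Corrected query:
SELECT category FROM products GROUP BY category HAVING MIN(price) > (SELECT AVG(price) FROM products)

Result:
(no rows)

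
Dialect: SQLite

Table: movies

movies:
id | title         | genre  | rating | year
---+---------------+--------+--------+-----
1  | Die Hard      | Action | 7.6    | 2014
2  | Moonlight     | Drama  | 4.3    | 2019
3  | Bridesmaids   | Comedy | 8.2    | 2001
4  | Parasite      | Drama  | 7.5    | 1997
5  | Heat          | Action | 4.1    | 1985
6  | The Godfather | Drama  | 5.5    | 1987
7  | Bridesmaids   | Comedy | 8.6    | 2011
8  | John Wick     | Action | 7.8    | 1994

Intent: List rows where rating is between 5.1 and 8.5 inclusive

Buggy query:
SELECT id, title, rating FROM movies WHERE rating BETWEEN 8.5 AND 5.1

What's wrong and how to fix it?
Bug: BETWEEN expects the lower bound first; with 8.5 AND 5.1 the range is empty

Fix: Write BETWEEN 5.1 AND 8.5

Corrected query:
SELECT id, title, rating FROM movies WHERE rating BETWEEN 5.1 AND 8.5

Result:
id | title         | rating
---+---------------+-------
1  | Die Hard      | 7.6   
3  | Bridesmaids   | 8.2   
4  | Parasite      | 7.5   
6  | The Godfather | 5.5   
8  | John Wick     | 7.8   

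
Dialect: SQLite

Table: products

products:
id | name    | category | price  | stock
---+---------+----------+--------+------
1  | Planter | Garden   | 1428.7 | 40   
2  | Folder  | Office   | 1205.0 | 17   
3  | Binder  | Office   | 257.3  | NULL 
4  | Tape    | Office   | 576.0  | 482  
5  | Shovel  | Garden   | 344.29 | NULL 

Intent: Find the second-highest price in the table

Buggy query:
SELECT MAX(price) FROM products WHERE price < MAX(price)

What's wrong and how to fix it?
Bug: MAX(price) on the right of the comparison is an aggregate-in-WHERE error

Fix: Put the inner MAX in a scalar subquery

Corrected query:
SELECT MAX(price) FROM products WHERE price < (SELECT MAX(price) FROM products)

Result:
MAX(price)
----------
1205      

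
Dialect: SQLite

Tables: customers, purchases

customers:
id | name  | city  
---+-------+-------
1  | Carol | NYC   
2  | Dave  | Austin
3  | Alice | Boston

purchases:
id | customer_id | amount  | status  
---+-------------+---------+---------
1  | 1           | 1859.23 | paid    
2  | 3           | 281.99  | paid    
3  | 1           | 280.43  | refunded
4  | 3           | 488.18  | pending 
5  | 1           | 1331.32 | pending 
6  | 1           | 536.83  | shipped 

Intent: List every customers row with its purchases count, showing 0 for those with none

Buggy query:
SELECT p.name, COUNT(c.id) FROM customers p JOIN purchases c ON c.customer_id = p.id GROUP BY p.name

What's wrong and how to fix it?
Bug: An inner join excludes parents with zero children

Fix: Use LEFT JOIN so parents without children still appear (COUNT(c.id) gives 0)

Corrected query:
SELECT p.name, COUNT(c.id) FROM customers p LEFT JOIN purchases c ON c.customer_id = p.id GROUP BY p.name

Result:
name  | COUNT(c.id)
------+------------
Alice | 2          
Carol | 4          
Dave  | 0          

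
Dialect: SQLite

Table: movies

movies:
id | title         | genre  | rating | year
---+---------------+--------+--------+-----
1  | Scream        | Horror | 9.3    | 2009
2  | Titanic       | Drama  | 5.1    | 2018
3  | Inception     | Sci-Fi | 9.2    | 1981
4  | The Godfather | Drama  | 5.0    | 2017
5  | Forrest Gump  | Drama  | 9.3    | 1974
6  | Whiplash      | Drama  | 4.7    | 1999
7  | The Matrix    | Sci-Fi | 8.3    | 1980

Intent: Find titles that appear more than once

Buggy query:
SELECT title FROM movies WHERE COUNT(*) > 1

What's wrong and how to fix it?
Bug: COUNT(*) is an aggregate and cannot be used in WHERE

Fix: Group first, then use HAVING for the count condition

Corrected query:
SELECT title FROM movies GROUP BY title HAVING COUNT(*) > 1

Result:
(no rows)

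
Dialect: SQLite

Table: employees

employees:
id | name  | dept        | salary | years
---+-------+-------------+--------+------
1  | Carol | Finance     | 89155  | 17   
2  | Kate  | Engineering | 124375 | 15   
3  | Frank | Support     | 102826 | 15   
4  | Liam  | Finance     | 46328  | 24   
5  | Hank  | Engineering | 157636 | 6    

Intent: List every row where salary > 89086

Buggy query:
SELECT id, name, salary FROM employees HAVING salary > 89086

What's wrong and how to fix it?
Bug: HAVING filters the output of aggregation, but this query has no GROUP BY and no aggregate functions, so SQLite rejects it (HAVING clause on a non-aggregate query); the condition here is per row

Fix: Replace HAVING with WHERE since the condition applies to individual rows

Corrected query:
SELECT id, name, salary FROM employees WHERE salary > 89086

Result:
id | name  | salary
---+-------+-------
1  | Carol | 89155 
2  | Kate  | 124375
3  | Frank | 102826
5  | Hank  | 157636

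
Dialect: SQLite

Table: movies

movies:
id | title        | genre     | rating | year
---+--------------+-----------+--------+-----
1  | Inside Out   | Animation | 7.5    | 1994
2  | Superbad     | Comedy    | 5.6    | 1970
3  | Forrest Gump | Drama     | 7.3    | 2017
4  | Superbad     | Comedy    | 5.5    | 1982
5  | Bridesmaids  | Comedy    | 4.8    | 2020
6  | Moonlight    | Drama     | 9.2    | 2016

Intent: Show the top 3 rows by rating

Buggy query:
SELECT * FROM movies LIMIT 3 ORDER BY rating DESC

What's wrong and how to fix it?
Bug: ORDER BY cannot follow LIMIT; LIMIT is the final clause

Fix: Swap the clauses: ORDER BY first, then LIMIT

Corrected query:
SELECT * FROM movies ORDER BY rating DESC LIMIT 3

Result:
id | title        | genre     | rating | year
---+--------------+-----------+--------+-----
6  | Moonlight    | Drama     | 9.2    | 2016
1  | Inside Out   | Animation | 7.5    | 1994
3  | Forrest Gump | Drama     | 7.3    | 2017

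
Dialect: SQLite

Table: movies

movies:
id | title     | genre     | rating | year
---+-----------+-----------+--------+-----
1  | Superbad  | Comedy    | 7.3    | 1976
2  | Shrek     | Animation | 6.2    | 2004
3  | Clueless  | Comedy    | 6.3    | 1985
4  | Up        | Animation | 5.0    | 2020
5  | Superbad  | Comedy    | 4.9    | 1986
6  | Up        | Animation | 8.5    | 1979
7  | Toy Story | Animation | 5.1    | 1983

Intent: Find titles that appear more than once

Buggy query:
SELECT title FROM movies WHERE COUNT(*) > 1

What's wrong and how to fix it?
Bug: WHERE can't reference COUNT(*); aggregates are computed after WHERE

Fix: Group first, then use HAVING for the count condition

Corrected query:
SELECT title FROM movies GROUP BY title HAVING COUNT(*) > 1

Result:
title   
--------
Superbad
Up      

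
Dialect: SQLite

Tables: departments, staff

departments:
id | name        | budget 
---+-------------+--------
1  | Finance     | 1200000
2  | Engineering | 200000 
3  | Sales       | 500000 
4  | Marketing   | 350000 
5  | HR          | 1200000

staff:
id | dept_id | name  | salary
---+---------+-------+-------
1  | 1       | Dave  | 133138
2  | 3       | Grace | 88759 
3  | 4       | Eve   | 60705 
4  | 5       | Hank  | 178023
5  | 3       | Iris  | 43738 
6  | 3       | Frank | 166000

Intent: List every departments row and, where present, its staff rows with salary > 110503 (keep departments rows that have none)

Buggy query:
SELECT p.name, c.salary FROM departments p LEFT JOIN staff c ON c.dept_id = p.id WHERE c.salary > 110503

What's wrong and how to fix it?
Bug: A WHERE condition on the right-hand table after LEFT JOIN drops unmatched parents

Fix: Move the right-table condition into the ON clause so unmatched parents are kept

Corrected query:
SELECT p.name, c.salary FROM departments p LEFT JOIN staff c ON c.dept_id = p.id AND c.salary > 110503

Result:
name        | salary
------------+-------
Finance     | 133138
Engineering | NULL  
Sales       | 166000
Marketing   | NULL  
HR          | 178023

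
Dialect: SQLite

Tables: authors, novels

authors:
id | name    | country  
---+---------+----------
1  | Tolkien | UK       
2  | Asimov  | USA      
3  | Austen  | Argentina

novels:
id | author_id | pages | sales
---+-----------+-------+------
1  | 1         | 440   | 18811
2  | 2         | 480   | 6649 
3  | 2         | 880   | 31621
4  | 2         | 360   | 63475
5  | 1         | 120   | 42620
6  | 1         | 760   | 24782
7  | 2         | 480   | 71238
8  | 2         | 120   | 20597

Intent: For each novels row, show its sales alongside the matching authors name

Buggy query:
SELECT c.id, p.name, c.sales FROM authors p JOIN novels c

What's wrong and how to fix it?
Bug: JOIN with no ON clause produces a cartesian product; every novels row pairs with every authors row

Fix: Specify the join condition linking the foreign key to the parent id

Corrected query:
SELECT c.id, p.name, c.sales FROM authors p JOIN novels c ON c.author_id = p.id

Result:
id | name    | sales
---+---------+------
1  | Tolkien | 18811
2  | Asimov  | 6649 
3  | Asimov  | 31621
4  | Asimov  | 63475
5  | Tolkien | 42620
6  | Tolkien | 24782
7  | Asimov  | 71238
8  | Asimov  | 20597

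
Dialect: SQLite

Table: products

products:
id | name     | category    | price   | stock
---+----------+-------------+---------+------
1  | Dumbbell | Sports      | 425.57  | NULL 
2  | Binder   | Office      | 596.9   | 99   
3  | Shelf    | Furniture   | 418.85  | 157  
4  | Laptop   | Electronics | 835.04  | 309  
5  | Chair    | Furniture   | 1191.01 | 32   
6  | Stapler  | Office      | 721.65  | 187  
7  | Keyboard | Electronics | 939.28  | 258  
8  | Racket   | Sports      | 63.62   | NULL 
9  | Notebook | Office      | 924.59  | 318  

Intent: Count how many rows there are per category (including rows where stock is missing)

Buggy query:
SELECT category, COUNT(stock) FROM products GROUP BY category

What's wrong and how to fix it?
Bug: COUNT(stock) skips NULLs, so groups with missing stock are undercounted

Fix: Use COUNT(*) to count all rows regardless of NULL

Corrected query:
SELECT category, COUNT(*) FROM products GROUP BY category

Result:
category    | COUNT(*)
------------+---------
Electronics | 2       
Furniture   | 2       
Office      | 3       
Sports      | 2       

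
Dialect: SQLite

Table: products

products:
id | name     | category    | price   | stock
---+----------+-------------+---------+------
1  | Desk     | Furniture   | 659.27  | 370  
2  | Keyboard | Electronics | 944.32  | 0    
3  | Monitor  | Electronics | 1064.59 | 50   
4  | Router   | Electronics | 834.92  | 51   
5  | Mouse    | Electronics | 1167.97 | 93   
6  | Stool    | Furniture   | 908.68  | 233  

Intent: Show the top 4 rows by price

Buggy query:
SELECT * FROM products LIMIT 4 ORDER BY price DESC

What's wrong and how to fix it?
Bug: ORDER BY cannot follow LIMIT; LIMIT is the final clause

Fix: Sort with ORDER BY, then apply LIMIT

Corrected query:
SELECT * FROM products ORDER BY price DESC LIMIT 4

Result:
id | name     | category    | price   | stock
---+----------+-------------+---------+------
5  | Mouse    | Electronics | 1167.97 | 93   
3  | Monitor  | Electronics | 1064.59 | 50   
2  | Keyboard | Electronics | 944.32  | 0    
6  | Stool    | Furniture   | 908.68  | 233  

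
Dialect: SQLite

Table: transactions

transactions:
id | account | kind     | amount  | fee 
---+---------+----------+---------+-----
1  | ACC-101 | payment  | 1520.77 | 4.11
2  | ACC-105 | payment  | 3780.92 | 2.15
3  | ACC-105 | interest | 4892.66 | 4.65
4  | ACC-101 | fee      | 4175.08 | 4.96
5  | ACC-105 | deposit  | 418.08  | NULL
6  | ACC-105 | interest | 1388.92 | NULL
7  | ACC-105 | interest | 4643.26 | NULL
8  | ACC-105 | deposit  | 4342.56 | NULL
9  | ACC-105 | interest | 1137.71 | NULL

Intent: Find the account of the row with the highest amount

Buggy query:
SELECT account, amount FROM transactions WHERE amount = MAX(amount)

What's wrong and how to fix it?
Bug: MAX(amount) is an aggregate and cannot be used directly in WHERE

Fix: Use a subquery: WHERE amount = (SELECT MAX(amount) FROM transactions)

Corrected query:
SELECT account, amount FROM transactions WHERE amount = (SELECT MAX(amount) FROM transactions)

Result:
account | amount 
--------+--------
ACC-105 | 4892.66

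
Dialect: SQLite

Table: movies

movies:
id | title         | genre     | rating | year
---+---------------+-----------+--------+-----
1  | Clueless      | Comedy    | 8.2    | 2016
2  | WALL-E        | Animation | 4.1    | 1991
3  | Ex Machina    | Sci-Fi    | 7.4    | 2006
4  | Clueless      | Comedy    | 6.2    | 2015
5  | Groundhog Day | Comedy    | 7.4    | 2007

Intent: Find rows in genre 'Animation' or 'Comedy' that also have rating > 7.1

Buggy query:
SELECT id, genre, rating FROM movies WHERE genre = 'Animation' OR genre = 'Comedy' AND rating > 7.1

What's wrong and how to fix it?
Bug: AND binds tighter than OR, so this parses as genre = 'Animation' OR (genre = 'Comedy' AND rating > 7.1)

Fix: Add parentheses around the OR so the AND applies to both alternatives

Corrected query:
SELECT id, genre, rating FROM movies WHERE (genre = 'Animation' OR genre = 'Comedy') AND rating > 7.1

Result:
id | genre  | rating
---+--------+-------
1  | Comedy | 8.2   
5  | Comedy | 7.4   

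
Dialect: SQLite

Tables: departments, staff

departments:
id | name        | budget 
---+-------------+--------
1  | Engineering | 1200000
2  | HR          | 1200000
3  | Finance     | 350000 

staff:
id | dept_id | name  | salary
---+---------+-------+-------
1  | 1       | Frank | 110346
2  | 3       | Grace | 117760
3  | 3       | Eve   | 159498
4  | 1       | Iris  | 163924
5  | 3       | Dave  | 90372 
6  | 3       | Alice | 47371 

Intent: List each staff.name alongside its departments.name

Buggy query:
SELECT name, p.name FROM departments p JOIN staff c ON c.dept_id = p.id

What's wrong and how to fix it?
Bug: Both tables have a 'name' column; the unqualified reference is ambiguous

Fix: Qualify the column with its table alias (c.name)

Corrected query:
SELECT c.name, p.name FROM departments p JOIN staff c ON c.dept_id = p.id

Result:
name  | name       
------+------------
Frank | Engineering
Grace | Finance    
Eve   | Finance    
Iris  | Engineering
Dave  | Finance    
Alice | Finance    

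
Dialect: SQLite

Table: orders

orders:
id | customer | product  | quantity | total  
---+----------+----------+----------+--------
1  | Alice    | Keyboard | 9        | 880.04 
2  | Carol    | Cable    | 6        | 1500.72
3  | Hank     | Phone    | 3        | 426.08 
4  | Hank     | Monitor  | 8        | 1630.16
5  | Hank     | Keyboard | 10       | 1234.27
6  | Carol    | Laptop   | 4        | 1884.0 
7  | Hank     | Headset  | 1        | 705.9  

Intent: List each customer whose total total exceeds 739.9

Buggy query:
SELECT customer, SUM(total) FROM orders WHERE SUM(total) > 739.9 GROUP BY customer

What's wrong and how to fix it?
Bug: Aggregate functions cannot appear in a WHERE clause

Fix: Move the aggregate condition to a HAVING clause

Corrected query:
SELECT customer, SUM(total) FROM orders GROUP BY customer HAVING SUM(total) > 739.9

Result:
customer | SUM(total)
---------+-----------
Alice    | 880.04    
Carol    | 3384.72   
Hank     | 3996.41   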